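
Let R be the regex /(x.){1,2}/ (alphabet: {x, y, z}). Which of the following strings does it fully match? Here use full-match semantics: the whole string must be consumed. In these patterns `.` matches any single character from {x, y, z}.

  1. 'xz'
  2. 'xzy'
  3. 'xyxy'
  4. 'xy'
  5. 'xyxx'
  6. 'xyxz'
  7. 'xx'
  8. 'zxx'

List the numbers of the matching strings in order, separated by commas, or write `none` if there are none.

1, 3, 4, 5, 6, 7

1 → match
2 → no match
3 → match
4 → match
5 → match
6 → match
7 → match
8 → no match — must start with 'x'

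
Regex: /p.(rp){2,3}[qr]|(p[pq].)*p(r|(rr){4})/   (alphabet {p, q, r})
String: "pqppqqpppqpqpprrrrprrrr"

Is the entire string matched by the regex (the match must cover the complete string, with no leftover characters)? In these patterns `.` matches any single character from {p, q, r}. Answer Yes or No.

No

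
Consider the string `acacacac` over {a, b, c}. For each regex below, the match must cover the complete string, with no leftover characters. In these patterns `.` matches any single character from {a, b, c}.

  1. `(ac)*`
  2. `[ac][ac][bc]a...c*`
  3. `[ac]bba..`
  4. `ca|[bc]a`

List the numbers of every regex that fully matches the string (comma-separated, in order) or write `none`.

1 → match
2 → no match
3 → no match
4 → no match

1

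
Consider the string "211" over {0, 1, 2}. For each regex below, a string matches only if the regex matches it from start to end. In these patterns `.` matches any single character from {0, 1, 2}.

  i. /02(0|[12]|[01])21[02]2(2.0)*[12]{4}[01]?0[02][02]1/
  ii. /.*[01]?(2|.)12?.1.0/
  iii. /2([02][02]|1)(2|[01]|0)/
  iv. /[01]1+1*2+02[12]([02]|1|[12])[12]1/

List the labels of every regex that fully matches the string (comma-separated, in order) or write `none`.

i → no match — must start with "02"
ii → no match — must end with "0"
iii → match
iv → no match

iii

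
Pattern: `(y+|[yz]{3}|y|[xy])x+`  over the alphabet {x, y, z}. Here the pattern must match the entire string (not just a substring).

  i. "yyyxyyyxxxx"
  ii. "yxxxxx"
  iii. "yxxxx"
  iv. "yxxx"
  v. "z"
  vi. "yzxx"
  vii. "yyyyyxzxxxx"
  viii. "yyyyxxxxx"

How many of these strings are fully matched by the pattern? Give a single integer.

i → no match
ii → match
iii → match
iv → match
v → no match — must end with "x"
vi → no match
vii → no match
viii → match
Total matched: 4

4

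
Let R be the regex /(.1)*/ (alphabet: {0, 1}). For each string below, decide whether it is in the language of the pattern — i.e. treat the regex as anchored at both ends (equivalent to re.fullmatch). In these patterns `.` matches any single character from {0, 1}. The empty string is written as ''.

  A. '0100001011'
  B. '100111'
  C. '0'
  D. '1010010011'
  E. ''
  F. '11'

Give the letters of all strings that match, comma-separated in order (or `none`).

E, F

A. '0100001011' → no match
B. '100111' → no match
C. '0' → no match
D. '1010010011' → no match
E. '' → match
F. '11' → match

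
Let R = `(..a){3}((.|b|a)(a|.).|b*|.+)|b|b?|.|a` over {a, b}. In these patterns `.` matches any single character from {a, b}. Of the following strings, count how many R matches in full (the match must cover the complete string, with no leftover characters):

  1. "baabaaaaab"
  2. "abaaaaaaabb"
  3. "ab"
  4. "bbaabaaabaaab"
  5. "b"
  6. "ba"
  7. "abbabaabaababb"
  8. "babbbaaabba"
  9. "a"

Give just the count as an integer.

1 → match
2 → match
3 → no match
4 → no match
5 → match
6 → no match
7 → no match
8 → no match
9 → match
Total matched: 4

4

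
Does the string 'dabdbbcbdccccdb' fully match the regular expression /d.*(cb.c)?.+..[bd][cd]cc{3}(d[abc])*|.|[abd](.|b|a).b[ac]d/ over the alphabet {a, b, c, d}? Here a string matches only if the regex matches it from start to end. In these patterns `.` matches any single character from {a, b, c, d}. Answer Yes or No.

Yes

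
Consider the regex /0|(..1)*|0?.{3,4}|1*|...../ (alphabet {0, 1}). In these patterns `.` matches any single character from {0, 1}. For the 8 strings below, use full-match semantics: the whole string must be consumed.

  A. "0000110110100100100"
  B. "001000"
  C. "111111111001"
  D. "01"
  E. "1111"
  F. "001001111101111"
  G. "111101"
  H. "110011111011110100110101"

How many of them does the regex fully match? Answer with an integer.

4

A → no match
B → no match
C → match
D → no match
E → match
F → match
G → match
H → no match
Total matched: 4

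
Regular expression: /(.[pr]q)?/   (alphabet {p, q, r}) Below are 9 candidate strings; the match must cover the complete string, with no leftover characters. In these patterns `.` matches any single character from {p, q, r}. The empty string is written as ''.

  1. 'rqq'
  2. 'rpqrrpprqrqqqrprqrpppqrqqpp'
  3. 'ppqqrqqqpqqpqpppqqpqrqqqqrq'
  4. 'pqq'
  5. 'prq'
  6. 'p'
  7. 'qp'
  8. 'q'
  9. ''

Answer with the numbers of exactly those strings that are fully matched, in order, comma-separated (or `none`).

1 → no match
2 → no match
3 → no match
4 → no match
5 → match
6 → no match
7 → no match
8 → no match
9 → match

5, 9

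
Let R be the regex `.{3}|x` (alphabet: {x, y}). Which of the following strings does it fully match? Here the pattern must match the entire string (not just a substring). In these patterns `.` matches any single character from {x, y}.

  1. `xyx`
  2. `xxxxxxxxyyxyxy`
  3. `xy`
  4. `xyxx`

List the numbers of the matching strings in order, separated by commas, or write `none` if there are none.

1

1. `xyx` → match
2 → no match
3. `xy` → no match
4. `xyxx` → no match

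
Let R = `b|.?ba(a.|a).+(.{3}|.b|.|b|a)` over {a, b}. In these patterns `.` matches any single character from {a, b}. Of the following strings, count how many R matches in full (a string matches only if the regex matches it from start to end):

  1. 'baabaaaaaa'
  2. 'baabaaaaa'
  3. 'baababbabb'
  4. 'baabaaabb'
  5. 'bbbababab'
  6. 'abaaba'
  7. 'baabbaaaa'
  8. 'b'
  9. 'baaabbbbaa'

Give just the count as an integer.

8

1 → match
2 → match
3 → match
4 → match
5 → no match
6 → match
7 → match
8 → match
9 → match
Total matched: 8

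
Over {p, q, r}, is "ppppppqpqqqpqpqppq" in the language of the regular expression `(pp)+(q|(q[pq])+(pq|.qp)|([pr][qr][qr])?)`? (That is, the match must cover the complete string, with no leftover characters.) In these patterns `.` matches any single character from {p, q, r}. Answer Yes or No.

Yes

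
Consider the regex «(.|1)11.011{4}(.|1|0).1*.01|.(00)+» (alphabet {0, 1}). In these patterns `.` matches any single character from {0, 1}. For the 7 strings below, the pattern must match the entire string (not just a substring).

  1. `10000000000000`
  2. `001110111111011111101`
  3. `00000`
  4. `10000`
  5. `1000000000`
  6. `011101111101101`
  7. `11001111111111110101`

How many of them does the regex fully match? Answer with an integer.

1 → no match
2 → no match
3 → match
4 → match
5 → no match
6 → match
7 → no match
Total matched: 3

3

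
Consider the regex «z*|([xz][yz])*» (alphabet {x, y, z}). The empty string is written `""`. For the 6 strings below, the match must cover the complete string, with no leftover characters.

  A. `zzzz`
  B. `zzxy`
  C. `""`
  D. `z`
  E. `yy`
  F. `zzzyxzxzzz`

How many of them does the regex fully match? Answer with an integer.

5

A → match
B → match
C → match
D → match
E → no match
F → match
Total matched: 5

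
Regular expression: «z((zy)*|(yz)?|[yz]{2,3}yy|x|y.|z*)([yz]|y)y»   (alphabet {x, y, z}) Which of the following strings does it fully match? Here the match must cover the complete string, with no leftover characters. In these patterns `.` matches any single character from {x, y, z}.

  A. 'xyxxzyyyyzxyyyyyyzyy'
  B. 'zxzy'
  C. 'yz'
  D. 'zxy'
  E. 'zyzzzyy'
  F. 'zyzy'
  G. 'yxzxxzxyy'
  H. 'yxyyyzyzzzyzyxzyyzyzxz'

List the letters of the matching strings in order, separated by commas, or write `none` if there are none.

A → no match — must start with 'z'
B. 'zxzy' → match
C. 'yz' → no match — must start with 'z'
D. 'zxy' → no match
E. 'zyzzzyy' → no match
F. 'zyzy' → no match
G. 'yxzxxzxyy' → no match — must start with 'z'
H → no match — must start with 'z'

B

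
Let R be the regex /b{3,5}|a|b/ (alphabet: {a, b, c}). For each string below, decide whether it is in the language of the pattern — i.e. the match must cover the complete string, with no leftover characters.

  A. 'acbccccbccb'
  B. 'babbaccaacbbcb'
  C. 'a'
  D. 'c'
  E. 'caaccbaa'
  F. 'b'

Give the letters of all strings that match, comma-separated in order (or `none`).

A → no match
B → no match
C → match
D → no match
E → no match
F → match

C, F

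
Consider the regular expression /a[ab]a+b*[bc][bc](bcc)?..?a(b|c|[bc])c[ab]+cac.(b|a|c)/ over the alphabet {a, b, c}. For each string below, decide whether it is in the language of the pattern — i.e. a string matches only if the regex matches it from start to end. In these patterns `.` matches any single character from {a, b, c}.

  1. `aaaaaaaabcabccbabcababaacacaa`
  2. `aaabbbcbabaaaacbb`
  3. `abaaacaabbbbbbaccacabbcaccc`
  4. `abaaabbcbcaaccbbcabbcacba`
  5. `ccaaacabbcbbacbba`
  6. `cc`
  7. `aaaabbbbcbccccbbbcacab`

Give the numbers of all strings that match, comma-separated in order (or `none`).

none

1 → no match
2 → no match
3 → no match
4 → no match
5 → no match — must start with `a`
6 → no match — must start with `a`
7 → no match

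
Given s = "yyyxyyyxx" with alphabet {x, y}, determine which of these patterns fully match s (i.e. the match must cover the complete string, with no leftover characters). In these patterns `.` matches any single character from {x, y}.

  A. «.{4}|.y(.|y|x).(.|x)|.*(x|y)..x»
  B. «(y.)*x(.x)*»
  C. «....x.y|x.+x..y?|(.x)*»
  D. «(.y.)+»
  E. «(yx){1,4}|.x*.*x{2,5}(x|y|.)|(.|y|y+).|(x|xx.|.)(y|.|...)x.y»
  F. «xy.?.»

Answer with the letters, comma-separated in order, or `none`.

A → match
B → match
C → no match
D → no match
E → no match
F → no match — must start with "xy"

A, B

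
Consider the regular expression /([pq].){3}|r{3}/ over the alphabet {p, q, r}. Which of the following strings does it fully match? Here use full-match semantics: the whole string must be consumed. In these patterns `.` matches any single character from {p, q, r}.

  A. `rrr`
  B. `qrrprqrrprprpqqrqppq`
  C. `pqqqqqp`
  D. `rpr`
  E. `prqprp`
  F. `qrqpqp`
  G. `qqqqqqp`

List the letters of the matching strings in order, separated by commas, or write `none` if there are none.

A, F

A → match
B → no match
C → no match
D → no match
E → no match
F → match
G → no match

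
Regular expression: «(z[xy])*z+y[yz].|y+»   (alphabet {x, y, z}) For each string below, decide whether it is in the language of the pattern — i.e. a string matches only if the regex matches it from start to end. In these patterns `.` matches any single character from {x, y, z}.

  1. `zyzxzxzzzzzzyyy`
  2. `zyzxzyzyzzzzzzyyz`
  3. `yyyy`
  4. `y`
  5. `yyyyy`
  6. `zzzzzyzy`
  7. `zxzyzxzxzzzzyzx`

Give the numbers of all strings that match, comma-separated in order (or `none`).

1 → match
2 → match
3 → match
4 → match
5 → match
6 → match
7 → match

1, 2, 3, 4, 5, 6, 7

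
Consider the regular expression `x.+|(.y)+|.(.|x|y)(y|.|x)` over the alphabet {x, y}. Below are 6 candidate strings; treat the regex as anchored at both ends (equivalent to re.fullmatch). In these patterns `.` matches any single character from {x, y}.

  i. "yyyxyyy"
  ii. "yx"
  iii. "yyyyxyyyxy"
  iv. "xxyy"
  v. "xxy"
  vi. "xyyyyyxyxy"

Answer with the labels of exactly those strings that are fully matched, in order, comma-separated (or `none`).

iii, iv, v, vi

i → no match
ii → no match
iii → match
iv → match
v → match
vi → match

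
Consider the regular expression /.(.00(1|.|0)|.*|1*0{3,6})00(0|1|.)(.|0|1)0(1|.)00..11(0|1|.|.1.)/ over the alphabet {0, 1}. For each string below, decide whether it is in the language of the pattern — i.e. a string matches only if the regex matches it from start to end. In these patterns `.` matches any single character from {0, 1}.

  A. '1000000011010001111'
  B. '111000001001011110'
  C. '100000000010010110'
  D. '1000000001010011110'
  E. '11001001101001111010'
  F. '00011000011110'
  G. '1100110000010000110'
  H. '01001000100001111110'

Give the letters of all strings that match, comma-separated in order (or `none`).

A → match
B → match
C → match
D → match
E → match
F → match
G → match
H → match

A, B, C, D, E, F, G, H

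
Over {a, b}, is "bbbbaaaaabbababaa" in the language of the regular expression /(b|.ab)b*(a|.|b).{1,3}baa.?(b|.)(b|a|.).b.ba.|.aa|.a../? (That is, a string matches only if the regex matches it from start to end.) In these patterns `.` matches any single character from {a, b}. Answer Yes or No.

No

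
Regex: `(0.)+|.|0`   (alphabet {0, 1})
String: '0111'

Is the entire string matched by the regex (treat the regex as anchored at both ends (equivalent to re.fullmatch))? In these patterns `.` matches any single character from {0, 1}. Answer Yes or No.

No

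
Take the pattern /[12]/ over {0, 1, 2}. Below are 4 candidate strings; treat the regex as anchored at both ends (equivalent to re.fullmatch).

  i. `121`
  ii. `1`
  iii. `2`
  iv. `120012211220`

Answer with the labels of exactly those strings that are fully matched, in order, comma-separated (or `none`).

ii, iii

i → no match
ii → match
iii → match
iv → no match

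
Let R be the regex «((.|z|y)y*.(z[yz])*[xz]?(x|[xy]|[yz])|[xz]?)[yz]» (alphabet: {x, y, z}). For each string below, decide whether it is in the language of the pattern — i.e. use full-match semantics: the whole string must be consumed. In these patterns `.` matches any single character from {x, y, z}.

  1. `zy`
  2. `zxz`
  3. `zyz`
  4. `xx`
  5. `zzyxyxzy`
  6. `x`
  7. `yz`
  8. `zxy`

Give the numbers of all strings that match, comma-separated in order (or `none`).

1 → match
2 → no match
3 → no match
4 → no match
5 → no match
6 → no match
7 → no match
8 → no match

1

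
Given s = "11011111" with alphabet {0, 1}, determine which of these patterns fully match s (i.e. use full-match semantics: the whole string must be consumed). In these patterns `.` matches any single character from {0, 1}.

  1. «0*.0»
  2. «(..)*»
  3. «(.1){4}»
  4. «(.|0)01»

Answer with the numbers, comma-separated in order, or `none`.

1 → no match — must end with "0"
2 → match
3 → match
4 → no match — must end with "01"

2, 3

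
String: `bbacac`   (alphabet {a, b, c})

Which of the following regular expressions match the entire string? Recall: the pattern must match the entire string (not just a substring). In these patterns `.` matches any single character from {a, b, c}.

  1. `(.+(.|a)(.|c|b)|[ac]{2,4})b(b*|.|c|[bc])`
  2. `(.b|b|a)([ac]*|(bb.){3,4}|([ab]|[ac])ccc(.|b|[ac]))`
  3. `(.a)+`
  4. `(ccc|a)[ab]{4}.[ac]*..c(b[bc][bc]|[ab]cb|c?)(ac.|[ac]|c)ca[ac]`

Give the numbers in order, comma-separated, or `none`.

1 → no match
2 → match
3 → no match — must end with `a`
4 → no match

2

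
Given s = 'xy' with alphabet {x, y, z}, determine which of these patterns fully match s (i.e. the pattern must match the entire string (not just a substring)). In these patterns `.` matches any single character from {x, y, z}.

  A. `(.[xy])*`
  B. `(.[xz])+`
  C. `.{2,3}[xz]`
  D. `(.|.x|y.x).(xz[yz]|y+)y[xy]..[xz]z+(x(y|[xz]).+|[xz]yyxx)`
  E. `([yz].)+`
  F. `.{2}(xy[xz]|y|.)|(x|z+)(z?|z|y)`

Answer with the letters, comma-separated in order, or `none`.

A → match
B → no match
C → no match
D → no match
E → no match
F → match

A, F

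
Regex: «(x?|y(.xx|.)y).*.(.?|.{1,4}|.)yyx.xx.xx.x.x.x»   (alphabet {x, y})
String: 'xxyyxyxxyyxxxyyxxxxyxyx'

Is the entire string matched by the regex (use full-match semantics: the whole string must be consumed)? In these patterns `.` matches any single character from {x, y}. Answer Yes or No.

No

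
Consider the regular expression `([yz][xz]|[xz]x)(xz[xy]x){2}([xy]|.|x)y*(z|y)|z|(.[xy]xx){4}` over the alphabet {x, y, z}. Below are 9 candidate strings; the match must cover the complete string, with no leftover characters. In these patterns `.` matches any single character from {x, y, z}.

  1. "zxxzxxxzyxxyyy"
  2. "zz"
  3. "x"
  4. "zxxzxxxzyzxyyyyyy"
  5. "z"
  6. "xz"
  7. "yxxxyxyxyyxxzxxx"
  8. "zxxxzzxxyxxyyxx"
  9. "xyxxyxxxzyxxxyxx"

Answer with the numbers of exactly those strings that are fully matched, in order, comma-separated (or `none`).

1, 5, 9

1 → match
2 → no match
3 → no match
4 → no match
5 → match
6 → no match
7 → no match
8 → no match
9 → match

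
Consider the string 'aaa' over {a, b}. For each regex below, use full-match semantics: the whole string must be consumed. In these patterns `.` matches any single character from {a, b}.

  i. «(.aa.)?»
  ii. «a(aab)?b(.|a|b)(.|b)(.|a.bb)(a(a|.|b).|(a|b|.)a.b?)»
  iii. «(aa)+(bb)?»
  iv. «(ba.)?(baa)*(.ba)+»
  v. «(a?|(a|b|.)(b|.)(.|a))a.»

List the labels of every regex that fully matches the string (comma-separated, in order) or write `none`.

i → no match
ii → no match
iii → no match
iv → no match — must end with 'ba'
v → match

v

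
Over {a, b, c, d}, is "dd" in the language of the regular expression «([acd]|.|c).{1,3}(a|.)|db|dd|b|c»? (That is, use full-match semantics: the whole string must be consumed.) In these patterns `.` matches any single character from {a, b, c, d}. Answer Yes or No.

Yes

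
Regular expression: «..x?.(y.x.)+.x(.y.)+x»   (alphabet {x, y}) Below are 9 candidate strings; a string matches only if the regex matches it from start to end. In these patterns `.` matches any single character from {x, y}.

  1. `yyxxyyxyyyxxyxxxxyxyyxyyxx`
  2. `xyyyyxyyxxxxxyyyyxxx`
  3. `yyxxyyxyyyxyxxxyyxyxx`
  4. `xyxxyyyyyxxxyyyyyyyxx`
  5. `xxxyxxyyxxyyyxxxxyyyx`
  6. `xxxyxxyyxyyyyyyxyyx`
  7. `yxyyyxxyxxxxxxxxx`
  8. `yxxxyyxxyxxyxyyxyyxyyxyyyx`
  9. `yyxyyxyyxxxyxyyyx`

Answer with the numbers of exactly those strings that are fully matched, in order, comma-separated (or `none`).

3, 5, 6, 8, 9

1 → no match
2 → no match
3 → match
4 → no match
5 → match
6 → match
7 → no match
8 → match
9 → match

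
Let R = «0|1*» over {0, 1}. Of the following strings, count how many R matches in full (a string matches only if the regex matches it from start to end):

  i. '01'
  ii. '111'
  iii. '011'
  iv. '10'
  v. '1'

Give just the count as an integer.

2

i → no match
ii → match
iii → no match
iv → no match
v → match
Total matched: 2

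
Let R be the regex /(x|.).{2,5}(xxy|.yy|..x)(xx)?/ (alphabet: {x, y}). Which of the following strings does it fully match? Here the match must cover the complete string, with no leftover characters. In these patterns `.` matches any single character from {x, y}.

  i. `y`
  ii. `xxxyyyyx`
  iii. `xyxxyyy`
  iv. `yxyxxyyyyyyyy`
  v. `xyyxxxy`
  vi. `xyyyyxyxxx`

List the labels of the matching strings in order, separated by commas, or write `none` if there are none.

ii, iii, v, vi

i → no match
ii → match
iii → match
iv → no match
v → match
vi → match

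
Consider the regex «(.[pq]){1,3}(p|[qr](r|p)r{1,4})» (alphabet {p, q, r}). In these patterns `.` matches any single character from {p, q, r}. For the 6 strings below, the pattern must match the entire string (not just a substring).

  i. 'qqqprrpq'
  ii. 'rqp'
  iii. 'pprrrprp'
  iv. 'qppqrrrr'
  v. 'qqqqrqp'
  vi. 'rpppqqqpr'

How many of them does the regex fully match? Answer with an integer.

i → no match
ii → match
iii → no match
iv → match
v → match
vi → match
Total matched: 4

4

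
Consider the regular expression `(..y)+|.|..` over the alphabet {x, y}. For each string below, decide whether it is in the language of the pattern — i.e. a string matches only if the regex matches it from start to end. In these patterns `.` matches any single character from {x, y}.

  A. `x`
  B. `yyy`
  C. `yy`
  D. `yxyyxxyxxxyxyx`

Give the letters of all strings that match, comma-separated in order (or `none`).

A, B, C

A. `x` → match
B. `yyy` → match
C. `yy` → match
D → no match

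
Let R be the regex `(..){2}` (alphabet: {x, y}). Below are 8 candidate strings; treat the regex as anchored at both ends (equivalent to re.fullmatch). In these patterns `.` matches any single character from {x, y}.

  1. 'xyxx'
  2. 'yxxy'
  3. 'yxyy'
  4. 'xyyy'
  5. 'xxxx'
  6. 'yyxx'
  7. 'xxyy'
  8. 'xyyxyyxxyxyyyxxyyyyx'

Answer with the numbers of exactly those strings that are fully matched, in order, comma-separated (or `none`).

1 → match
2 → match
3 → match
4 → match
5 → match
6 → match
7 → match
8 → no match

1, 2, 3, 4, 5, 6, 7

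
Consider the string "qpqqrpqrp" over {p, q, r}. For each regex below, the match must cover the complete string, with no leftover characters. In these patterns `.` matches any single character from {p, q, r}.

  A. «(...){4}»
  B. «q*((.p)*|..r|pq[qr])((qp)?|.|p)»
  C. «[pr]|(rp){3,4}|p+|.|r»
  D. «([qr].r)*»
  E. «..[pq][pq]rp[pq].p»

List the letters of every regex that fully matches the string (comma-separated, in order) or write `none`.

A → no match
B → no match
C → no match
D → no match
E → match

E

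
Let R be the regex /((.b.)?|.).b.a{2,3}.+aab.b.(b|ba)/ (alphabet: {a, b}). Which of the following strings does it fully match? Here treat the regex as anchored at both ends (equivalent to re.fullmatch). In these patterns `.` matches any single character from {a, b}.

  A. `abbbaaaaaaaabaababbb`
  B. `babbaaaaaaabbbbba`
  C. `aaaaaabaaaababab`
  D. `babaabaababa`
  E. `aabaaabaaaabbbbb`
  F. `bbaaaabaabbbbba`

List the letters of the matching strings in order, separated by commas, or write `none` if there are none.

A → match
B → match
C → no match
D → no match
E → match
F → match

A, B, E, F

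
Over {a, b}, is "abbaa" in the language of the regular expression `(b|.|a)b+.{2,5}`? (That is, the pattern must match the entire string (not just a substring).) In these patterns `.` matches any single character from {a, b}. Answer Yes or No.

Yes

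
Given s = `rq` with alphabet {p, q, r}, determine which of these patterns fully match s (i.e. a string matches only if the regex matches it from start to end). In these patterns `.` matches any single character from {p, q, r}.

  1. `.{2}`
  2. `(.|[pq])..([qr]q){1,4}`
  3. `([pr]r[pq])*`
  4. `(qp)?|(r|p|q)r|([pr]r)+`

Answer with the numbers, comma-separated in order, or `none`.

1

1 → match
2 → no match
3 → no match
4 → no match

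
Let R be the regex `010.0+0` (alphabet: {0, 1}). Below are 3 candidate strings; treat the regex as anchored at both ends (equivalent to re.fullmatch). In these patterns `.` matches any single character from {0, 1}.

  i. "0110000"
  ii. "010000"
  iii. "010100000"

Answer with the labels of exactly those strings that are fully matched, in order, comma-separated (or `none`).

i → no match — must start with "010"
ii → match
iii → match

ii, iii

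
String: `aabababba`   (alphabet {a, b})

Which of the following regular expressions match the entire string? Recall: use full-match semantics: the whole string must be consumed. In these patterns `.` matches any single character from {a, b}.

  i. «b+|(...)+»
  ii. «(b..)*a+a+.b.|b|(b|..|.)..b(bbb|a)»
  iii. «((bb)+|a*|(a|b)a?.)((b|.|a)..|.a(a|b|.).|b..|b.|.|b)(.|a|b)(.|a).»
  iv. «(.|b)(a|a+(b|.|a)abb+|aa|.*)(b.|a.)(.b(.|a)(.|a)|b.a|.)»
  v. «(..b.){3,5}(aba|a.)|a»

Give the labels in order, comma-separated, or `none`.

i, iii, iv

i → match
ii → no match
iii → match
iv → match
v → no match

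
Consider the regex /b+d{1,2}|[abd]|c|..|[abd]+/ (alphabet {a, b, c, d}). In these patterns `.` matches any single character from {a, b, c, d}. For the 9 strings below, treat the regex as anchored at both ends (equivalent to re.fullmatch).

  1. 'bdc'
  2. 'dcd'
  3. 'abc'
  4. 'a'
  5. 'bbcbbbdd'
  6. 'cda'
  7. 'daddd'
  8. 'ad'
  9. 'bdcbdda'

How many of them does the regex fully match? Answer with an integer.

3

1 → no match
2 → no match
3 → no match
4 → match
5 → no match
6 → no match
7 → match
8 → match
9 → no match
Total matched: 3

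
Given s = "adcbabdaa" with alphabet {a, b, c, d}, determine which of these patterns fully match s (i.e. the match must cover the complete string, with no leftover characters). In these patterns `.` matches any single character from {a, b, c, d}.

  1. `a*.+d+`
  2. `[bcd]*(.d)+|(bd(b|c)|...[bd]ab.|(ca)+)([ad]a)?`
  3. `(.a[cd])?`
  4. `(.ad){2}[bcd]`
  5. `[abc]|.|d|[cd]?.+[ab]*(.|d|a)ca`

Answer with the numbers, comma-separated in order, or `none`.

1 → no match — must end with "d"
2 → match
3 → no match
4 → no match
5 → no match

2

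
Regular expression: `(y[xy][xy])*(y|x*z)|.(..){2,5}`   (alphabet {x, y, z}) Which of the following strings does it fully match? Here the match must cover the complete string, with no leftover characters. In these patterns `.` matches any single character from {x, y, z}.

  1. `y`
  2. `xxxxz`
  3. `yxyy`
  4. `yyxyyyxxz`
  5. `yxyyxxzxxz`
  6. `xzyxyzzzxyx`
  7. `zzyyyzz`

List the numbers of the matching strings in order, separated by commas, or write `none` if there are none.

1 → match
2 → match
3 → match
4 → match
5 → no match
6 → match
7 → match

1, 2, 3, 4, 6, 7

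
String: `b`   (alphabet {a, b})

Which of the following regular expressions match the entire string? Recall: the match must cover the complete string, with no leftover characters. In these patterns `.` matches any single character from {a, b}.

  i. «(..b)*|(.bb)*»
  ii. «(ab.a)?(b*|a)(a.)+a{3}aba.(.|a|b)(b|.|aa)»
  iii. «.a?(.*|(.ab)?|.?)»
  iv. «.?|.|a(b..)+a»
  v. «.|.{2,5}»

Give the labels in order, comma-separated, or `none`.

i → no match
ii → no match
iii → match
iv → match
v → match

iii, iv, v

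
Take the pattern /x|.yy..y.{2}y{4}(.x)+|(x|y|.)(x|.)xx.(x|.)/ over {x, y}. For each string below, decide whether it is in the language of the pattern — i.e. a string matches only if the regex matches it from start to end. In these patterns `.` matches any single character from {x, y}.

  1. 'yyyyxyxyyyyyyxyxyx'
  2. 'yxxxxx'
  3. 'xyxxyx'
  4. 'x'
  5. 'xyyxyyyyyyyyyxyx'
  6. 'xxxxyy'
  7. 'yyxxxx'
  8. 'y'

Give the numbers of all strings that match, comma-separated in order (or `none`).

1 → match
2. 'yxxxxx' → match
3. 'xyxxyx' → match
4. 'x' → match
5 → match
6. 'xxxxyy' → match
7. 'yyxxxx' → match
8. 'y' → no match

1, 2, 3, 4, 5, 6, 7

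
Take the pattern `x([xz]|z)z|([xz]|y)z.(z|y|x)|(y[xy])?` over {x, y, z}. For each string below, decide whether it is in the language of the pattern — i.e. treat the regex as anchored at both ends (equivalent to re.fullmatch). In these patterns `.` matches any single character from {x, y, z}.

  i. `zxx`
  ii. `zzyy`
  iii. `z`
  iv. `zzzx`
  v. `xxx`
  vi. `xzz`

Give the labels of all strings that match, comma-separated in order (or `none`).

i → no match
ii → match
iii → no match
iv → match
v → no match
vi → match

ii, iv, vi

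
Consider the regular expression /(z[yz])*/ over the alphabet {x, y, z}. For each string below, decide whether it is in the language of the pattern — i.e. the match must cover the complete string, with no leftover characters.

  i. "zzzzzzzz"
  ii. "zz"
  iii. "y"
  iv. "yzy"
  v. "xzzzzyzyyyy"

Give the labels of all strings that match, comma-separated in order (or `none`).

i, ii

i. "zzzzzzzz" → match
ii. "zz" → match
iii. "y" → no match
iv. "yzy" → no match
v. "xzzzzyzyyyy" → no match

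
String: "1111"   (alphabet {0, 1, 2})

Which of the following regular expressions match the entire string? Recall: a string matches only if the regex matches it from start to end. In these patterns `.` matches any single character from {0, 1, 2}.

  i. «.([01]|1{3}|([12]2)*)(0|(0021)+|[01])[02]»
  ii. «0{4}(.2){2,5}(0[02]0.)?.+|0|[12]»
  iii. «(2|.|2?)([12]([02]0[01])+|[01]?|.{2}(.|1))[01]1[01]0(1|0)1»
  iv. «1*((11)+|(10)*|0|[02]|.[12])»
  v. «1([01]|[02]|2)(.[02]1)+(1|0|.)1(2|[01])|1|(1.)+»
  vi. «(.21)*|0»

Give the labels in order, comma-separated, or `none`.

i → no match
ii → no match
iii → no match
iv → match
v → match
vi → no match

iv, v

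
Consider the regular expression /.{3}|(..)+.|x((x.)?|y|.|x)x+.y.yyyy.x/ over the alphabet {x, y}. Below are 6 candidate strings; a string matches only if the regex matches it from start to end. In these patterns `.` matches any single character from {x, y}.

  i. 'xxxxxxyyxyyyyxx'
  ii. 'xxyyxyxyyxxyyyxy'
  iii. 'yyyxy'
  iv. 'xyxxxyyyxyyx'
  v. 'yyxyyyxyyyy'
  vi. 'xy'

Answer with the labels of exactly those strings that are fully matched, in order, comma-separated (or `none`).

i → match
ii → no match
iii. 'yyyxy' → match
iv. 'xyxxxyyyxyyx' → no match
v. 'yyxyyyxyyyy' → match
vi. 'xy' → no match

i, iii, v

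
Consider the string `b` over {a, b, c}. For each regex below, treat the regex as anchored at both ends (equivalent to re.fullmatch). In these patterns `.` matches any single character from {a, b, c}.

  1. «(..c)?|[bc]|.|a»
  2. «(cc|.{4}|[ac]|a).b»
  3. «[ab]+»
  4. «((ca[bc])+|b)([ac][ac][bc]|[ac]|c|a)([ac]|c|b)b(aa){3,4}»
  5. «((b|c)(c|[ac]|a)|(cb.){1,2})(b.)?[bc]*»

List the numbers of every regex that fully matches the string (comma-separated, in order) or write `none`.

1, 3

1 → match
2 → no match
3 → match
4 → no match — must end with `aa`
5 → no match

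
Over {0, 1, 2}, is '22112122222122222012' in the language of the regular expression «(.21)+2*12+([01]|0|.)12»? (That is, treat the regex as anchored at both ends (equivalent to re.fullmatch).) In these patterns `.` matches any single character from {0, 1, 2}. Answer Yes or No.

Yes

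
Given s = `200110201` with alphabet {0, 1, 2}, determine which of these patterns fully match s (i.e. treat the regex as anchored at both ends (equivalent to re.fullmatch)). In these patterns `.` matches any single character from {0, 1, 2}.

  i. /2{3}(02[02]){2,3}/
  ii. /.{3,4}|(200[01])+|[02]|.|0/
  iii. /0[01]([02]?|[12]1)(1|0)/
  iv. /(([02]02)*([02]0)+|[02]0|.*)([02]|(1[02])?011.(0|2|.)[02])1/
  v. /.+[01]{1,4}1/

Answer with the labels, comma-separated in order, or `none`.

i → no match
ii → no match
iii → no match — must start with `0`
iv → match
v → match

iv, v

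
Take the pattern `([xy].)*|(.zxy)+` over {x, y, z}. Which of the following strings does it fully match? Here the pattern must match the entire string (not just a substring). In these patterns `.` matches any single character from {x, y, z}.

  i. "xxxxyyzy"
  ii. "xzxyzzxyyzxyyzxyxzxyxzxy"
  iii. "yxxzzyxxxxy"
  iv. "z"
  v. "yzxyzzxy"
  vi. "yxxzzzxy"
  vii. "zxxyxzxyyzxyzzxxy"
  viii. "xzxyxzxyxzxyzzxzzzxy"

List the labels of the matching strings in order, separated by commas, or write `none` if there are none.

ii, v

i → no match
ii → match
iii → no match
iv → no match
v → match
vi → no match
vii → no match
viii → no match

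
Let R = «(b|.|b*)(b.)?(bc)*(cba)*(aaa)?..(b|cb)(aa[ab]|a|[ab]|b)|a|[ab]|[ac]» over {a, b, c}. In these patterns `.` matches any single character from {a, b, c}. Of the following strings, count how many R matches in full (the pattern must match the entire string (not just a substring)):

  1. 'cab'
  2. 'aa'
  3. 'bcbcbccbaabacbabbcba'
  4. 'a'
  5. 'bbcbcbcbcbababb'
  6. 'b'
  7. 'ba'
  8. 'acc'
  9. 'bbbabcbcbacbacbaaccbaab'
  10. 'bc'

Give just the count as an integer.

2

1 → no match
2 → no match
3 → no match
4 → match
5 → no match
6 → match
7 → no match
8 → no match
9 → no match
10 → no match
Total matched: 2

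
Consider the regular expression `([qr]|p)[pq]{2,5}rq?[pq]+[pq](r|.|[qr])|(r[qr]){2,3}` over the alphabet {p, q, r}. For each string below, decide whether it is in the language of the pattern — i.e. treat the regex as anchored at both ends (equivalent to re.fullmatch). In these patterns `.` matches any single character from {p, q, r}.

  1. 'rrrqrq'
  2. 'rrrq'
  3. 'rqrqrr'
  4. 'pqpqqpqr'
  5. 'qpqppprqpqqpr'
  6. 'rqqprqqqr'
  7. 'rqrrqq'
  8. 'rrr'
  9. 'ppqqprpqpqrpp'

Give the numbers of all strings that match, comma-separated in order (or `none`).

1. 'rrrqrq' → match
2. 'rrrq' → match
3. 'rqrqrr' → match
4. 'pqpqqpqr' → no match
5 → match
6. 'rqqprqqqr' → match
7. 'rqrrqq' → no match
8. 'rrr' → no match
9 → no match

1, 2, 3, 5, 6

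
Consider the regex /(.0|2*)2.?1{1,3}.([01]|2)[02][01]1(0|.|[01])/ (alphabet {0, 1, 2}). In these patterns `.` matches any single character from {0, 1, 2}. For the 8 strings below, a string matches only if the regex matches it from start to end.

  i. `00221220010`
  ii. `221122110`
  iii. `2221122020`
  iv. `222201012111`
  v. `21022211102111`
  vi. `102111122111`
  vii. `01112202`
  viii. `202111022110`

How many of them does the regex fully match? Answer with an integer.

i → match
ii → match
iii → no match
iv → match
v → no match
vi → match
vii → no match
viii → match
Total matched: 5

5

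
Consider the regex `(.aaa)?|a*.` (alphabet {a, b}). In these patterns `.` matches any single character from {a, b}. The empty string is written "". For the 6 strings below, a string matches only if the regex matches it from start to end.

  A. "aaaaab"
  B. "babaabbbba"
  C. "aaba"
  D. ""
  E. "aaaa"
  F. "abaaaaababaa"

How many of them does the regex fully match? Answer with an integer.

3

A → match
B → no match
C → no match
D → match
E → match
F → no match
Total matched: 3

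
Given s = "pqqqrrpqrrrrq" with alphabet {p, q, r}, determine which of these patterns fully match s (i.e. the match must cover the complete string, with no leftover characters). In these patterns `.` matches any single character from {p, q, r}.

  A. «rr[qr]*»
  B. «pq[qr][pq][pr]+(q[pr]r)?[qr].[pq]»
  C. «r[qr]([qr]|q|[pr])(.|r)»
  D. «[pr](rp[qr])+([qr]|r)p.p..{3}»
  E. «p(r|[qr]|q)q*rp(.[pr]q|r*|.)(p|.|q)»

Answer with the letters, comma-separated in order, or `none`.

A → no match — must start with "rr"
B → match
C → no match — must start with "r"
D → no match
E → no match

B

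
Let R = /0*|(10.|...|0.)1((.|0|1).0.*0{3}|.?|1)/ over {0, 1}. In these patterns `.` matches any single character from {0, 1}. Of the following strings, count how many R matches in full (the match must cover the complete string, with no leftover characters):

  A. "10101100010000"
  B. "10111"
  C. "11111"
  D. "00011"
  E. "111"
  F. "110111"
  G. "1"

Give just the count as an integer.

A → no match
B. "10111" → match
C. "11111" → match
D. "00011" → match
E. "111" → no match
F. "110111" → no match
G. "1" → no match
Total matched: 3

3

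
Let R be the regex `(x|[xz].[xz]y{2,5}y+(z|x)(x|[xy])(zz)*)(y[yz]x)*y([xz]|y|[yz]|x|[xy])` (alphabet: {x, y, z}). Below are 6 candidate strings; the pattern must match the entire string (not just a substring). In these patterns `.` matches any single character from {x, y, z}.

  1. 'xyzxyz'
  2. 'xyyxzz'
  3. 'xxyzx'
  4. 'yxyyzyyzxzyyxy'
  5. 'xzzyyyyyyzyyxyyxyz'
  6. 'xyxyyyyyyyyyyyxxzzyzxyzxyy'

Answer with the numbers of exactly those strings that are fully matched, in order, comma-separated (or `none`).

1, 6

1 → match
2 → no match
3 → no match
4 → no match
5 → no match
6 → match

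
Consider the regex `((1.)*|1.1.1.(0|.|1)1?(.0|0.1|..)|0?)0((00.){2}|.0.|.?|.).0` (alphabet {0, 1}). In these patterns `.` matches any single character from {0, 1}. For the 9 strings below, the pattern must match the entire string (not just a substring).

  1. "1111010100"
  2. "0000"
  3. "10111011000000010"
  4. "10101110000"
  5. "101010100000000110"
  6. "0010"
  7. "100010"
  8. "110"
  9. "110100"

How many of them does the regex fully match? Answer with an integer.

1. "1111010100" → match
2. "0000" → match
3 → match
4. "10101110000" → match
5 → match
6. "0010" → match
7. "100010" → match
8. "110" → no match
9. "110100" → match
Total matched: 8

8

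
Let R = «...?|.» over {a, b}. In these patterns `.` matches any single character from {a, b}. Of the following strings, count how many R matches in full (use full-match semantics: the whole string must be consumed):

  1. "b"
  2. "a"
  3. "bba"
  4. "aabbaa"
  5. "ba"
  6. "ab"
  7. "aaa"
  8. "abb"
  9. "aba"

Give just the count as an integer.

8

1 → match
2 → match
3 → match
4 → no match
5 → match
6 → match
7 → match
8 → match
9 → match
Total matched: 8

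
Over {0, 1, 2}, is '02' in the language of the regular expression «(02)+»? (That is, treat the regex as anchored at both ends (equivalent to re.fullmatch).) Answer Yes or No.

Yes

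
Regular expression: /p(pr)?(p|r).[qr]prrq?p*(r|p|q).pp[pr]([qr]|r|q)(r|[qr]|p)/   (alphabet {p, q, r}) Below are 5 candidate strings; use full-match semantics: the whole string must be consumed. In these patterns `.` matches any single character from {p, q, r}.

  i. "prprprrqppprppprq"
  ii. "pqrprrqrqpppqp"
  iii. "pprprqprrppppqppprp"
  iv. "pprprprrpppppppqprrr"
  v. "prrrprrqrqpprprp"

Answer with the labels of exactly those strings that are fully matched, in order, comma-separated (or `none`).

i, iii

i → match
ii → no match
iii → match
iv → no match
v → no match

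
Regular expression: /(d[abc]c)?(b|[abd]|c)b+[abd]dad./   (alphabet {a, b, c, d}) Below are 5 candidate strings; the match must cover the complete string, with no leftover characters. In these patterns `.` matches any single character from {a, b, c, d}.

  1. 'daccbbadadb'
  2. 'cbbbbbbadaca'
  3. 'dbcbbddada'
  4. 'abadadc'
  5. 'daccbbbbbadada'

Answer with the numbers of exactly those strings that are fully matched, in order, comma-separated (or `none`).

1, 3, 4, 5

1 → match
2 → no match
3 → match
4 → match
5 → match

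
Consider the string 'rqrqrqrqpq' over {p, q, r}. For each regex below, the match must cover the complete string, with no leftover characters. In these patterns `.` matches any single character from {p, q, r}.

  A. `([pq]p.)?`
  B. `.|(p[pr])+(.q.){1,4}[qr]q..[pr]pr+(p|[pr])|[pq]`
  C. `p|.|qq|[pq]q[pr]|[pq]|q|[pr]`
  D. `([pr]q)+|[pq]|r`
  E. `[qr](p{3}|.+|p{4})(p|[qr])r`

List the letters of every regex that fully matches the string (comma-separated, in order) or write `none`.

A → no match
B → no match
C → no match
D → match
E → no match — must end with 'r'

D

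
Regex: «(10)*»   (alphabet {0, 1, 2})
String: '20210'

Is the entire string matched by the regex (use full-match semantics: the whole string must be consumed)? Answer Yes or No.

No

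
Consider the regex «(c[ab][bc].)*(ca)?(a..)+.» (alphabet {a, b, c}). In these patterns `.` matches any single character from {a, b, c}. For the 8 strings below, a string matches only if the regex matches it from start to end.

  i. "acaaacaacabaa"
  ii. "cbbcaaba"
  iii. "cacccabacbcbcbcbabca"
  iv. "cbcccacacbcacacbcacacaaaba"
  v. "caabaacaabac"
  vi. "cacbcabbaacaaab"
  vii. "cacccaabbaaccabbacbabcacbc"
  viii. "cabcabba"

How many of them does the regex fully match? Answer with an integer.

i → match
ii → match
iii → match
iv → match
v → match
vi → match
vii → no match
viii → match
Total matched: 7

7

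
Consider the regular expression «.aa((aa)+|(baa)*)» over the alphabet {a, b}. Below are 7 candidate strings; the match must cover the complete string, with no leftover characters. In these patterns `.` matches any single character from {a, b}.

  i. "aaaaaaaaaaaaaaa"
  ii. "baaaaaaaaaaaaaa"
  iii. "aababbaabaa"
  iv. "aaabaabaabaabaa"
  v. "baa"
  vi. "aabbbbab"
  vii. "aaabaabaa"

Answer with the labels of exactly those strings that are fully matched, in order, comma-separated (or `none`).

i → match
ii → match
iii → no match
iv → match
v → match
vi → no match
vii → match

i, ii, iv, v, vii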